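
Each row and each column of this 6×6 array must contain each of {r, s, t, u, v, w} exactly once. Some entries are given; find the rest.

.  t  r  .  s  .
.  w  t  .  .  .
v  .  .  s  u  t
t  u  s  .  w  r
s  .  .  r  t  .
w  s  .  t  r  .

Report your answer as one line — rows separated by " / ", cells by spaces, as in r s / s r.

u t r w s v / r w t u v s / v r w s u t / t u s v w r / s v u r t w / w s v t r u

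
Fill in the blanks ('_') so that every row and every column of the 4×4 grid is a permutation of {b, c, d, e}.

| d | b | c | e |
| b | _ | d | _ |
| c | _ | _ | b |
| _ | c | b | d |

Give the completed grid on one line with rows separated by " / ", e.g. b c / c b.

At row 2, column 2: row 2 has {b,d}; column 2 has {b,c}; that leaves e.
At row 2, column 4: row 2 has {b,d,e}; column 4 has {b,d,e}; that leaves c.
At row 3, column 2: row 3 has {b,c}; column 2 has {b,c,e}; that leaves d.
At row 3, column 3: row 3 has {b,c,d}; column 3 has {b,c,d}; that leaves e.
At row 4, column 1: row 4 has {b,c,d}; column 1 has {b,c,d}; that leaves e.

d b c e / b e d c / c d e b / e c b d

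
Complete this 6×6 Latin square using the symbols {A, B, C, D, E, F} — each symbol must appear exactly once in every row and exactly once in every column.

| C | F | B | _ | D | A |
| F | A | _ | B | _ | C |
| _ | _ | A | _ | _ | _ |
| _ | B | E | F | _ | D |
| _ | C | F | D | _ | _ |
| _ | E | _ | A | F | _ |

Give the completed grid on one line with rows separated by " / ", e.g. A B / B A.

(r1,c4) = E
(r2,c3) = D
(r2,c5) = E
(r3,c2) = D
(r3,c4) = C
(r3,c5) = B
(r4,c1) = A
(r4,c5) = C
(r5,c5) = A
(r6,c3) = C
(r6,c6) = B
(r3,c1) = E
(r3,c6) = F
(r5,c1) = B
(r5,c6) = E
(r6,c1) = D

C F B E D A / F A D B E C / E D A C B F / A B E F C D / B C F D A E / D E C A F B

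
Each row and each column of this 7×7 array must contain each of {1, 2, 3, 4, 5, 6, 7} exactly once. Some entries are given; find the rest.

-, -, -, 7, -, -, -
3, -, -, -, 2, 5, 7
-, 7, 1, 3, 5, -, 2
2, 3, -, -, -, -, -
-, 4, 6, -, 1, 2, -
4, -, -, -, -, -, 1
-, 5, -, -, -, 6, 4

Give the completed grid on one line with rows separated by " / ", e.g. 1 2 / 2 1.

5 1 2 7 4 3 6 / 3 6 4 1 2 5 7 / 6 7 1 3 5 4 2 / 2 3 7 4 6 1 5 / 7 4 6 5 1 2 3 / 4 2 5 6 3 7 1 / 1 5 3 2 7 6 4

(r2,c3) = 4
(r3,c1) = 6
(r3,c6) = 4
(r5,c4) = 5
(r5,c7) = 3
(r5,c1) = 7
(r7,c1) = 1
(r7,c4) = 2
(r1,c1) = 5
(r1,c7) = 6
(r4,c7) = 5
(r6,c4) = 6
(r2,c4) = 1
(r4,c3) = 7
(r4,c4) = 4
(r4,c5) = 6
(r4,c6) = 1
(r6,c2) = 2
(r7,c3) = 3
(r7,c5) = 7
(r1,c2) = 1
(r1,c3) = 2
(r1,c6) = 3
(r2,c2) = 6
(r6,c3) = 5
(r6,c5) = 3
(r6,c6) = 7
(r1,c5) = 4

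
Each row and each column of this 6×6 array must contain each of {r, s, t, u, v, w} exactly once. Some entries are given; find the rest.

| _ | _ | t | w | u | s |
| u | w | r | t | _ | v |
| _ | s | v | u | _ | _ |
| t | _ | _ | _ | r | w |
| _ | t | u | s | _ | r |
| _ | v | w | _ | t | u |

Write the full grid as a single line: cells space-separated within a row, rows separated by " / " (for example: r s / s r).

v r t w u s / u w r t s v / r s v u w t / t u s v r w / w t u s v r / s v w r t u

row 1 has {s,t,u,w}; column 2 has {s,t,v,w} — only r is left for (r1,c2).
row 2 has {r,t,u,v,w}; column 5 has {r,t,u} — only s is left for (r2,c5).
row 3 has {s,u,v}; column 5 has {r,s,t,u} — only w is left for (r3,c5).
row 3 has {s,u,v,w}; column 6 has {r,s,u,v,w} — only t is left for (r3,c6).
row 4 has {r,t,w}; column 2 has {r,s,t,v,w} — only u is left for (r4,c2).
row 4 has {r,t,u,w}; column 3 has {r,t,u,v,w} — only s is left for (r4,c3).
row 4 has {r,s,t,u,w}; column 4 has {s,t,u,w} — only v is left for (r4,c4).
row 5 has {r,s,t,u}; column 5 has {r,s,t,u,w} — only v is left for (r5,c5).
row 6 has {t,u,v,w}; column 4 has {s,t,u,v,w} — only r is left for (r6,c4).
row 1 has {r,s,t,u,w}; column 1 has {t,u} — only v is left for (r1,c1).
row 3 has {s,t,u,v,w}; column 1 has {t,u,v} — only r is left for (r3,c1).
row 5 has {r,s,t,u,v}; column 1 has {r,t,u,v} — only w is left for (r5,c1).
row 6 has {r,t,u,v,w}; column 1 has {r,t,u,v,w} — only s is left for (r6,c1).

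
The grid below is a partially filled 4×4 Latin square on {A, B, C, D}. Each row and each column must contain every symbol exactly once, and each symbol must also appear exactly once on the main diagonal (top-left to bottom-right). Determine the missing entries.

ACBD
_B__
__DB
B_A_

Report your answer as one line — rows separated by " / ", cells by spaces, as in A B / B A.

A C B D / D B C A / C A D B / B D A C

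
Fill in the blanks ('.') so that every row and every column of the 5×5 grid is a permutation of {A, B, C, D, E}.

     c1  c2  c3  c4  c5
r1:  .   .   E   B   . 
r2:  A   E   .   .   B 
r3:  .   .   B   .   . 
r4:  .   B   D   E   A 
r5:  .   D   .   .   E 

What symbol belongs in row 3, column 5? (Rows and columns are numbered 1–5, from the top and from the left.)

(r2,c3) = C
(r2,c4) = D
(r4,c1) = C
(r5,c1) = B
(r5,c3) = A
(r5,c4) = C
(r1,c1) = D
(r1,c5) = C
(r3,c1) = E
(r3,c4) = A
(r3,c5) = D

D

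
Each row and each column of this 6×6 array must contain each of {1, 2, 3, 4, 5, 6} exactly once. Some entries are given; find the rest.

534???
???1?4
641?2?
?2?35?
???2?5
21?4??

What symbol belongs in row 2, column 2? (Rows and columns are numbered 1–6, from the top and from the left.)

5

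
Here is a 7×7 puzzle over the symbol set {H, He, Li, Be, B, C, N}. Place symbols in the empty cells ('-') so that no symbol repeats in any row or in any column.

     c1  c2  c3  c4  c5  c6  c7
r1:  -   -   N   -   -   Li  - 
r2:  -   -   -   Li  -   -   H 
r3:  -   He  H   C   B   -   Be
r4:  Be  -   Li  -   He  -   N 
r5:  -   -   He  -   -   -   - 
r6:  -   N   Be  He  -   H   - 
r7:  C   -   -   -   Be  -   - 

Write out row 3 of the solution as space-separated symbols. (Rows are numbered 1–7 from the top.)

Li He H C B N Be

At row 3, column 6: row 3 has {H,He,Be,B,C}; column 6 has {H,Li}; that leaves N.
At row 7, column 3: row 7 has {Be,C}; column 3 has {H,He,Li,Be,N}; that leaves B.
At row 7, column 6: row 7 has {Be,B,C}; column 6 has {H,Li,N}; that leaves He.
At row 7, column 7: row 7 has {He,Be,B,C}; column 7 has {H,Be,N}; that leaves Li.
At row 2, column 3: row 2 has {H,Li}; column 3 has {H,He,Li,Be,B,N}; that leaves C.
At row 2, column 5: row 2 has {H,Li,C}; column 5 has {He,Be,B}; that leaves N.
At row 3, column 1: row 3 has {H,He,Be,B,C,N}; column 1 has {Be,C}; that leaves Li.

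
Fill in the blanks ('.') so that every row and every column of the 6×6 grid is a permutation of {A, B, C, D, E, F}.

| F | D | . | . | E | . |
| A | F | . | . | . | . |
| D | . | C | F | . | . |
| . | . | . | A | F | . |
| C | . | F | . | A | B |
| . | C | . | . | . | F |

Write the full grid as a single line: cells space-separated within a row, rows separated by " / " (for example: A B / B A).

F D B C E A / A F E B C D / D A C F B E / E B D A F C / C E F D A B / B C A E D F

row 3 has {C,D,F}; column 5 has {A,E,F} — only B is left for (r3,c5).
row 5 has {A,B,C,F}; column 2 has {C,D,F} — only E is left for (r5,c2).
row 5 has {A,B,C,E,F}; column 4 has {A,F} — only D is left for (r5,c4).
row 6 has {C,F}; column 5 has {A,B,E,F} — only D is left for (r6,c5).
row 2 has {A,F}; column 5 has {A,B,D,E,F} — only C is left for (r2,c5).
row 3 has {B,C,D,F}; column 2 has {C,D,E,F} — only A is left for (r3,c2).
row 3 has {A,B,C,D,F}; column 6 has {B,F} — only E is left for (r3,c6).
row 4 has {A,F}; column 2 has {A,C,D,E,F} — only B is left for (r4,c2).
row 2 has {A,C,F}; column 6 has {B,E,F} — only D is left for (r2,c6).
row 4 has {A,B,F}; column 1 has {A,C,D,F} — only E is left for (r4,c1).
row 4 has {A,B,E,F}; column 3 has {C,F} — only D is left for (r4,c3).
row 4 has {A,B,D,E,F}; column 6 has {B,D,E,F} — only C is left for (r4,c6).
row 6 has {C,D,F}; column 1 has {A,C,D,E,F} — only B is left for (r6,c1).
row 6 has {B,C,D,F}; column 4 has {A,D,F} — only E is left for (r6,c4).
row 1 has {D,E,F}; column 6 has {B,C,D,E,F} — only A is left for (r1,c6).
row 2 has {A,C,D,F}; column 4 has {A,D,E,F} — only B is left for (r2,c4).
row 6 has {B,C,D,E,F}; column 3 has {C,D,F} — only A is left for (r6,c3).
row 1 has {A,D,E,F}; column 3 has {A,C,D,F} — only B is left for (r1,c3).
row 1 has {A,B,D,E,F}; column 4 has {A,B,D,E,F} — only C is left for (r1,c4).
row 2 has {A,B,C,D,F}; column 3 has {A,B,C,D,F} — only E is left for (r2,c3).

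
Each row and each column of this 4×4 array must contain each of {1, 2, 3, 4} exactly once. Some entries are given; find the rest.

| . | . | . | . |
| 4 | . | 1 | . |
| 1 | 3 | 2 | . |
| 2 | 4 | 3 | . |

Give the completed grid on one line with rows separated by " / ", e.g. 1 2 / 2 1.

3 1 4 2 / 4 2 1 3 / 1 3 2 4 / 2 4 3 1

(r1,c1) = 3
(r1,c3) = 4
(r2,c2) = 2
(r2,c4) = 3
(r3,c4) = 4
(r4,c4) = 1
(r1,c2) = 1
(r1,c4) = 2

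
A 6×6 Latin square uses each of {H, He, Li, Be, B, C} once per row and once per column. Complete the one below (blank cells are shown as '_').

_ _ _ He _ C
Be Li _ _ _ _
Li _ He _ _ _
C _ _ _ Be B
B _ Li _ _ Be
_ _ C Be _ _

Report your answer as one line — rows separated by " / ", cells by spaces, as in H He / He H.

H B Be He Li C / Be Li B C H He / Li Be He B C H / C He H Li Be B / B C Li H He Be / He H C Be B Li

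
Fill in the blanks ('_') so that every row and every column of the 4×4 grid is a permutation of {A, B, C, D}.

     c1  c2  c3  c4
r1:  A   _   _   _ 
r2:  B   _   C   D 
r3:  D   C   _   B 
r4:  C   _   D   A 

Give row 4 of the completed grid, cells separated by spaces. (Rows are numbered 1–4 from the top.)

row 1 has {A}; column 3 has {C,D} — only B is left for (r1,c3).
row 1 has {A,B}; column 4 has {A,B,D} — only C is left for (r1,c4).
row 2 has {B,C,D}; column 2 has {C} — only A is left for (r2,c2).
row 3 has {B,C,D}; column 3 has {B,C,D} — only A is left for (r3,c3).
row 4 has {A,C,D}; column 2 has {A,C} — only B is left for (r4,c2).

C B D A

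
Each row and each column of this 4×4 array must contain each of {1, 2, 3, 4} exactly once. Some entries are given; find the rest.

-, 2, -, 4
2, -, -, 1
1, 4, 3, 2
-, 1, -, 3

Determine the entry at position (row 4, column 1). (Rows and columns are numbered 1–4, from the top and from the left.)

(r1,c1): row 1 has {2,4}; column 1 has {1,2}, so it must be 3.
(r1,c3): row 1 has {2,3,4}; column 3 has {3}, so it must be 1.
(r2,c2): row 2 has {1,2}; column 2 has {1,2,4}, so it must be 3.
(r2,c3): row 2 has {1,2,3}; column 3 has {1,3}, so it must be 4.
(r4,c1): row 4 has {1,3}; column 1 has {1,2,3}, so it must be 4.

4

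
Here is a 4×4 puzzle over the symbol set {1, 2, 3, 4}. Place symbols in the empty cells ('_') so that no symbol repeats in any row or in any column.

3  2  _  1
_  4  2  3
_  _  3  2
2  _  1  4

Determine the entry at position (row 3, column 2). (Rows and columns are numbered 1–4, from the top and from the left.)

1

(r1,c3) = 4
(r2,c1) = 1
(r3,c1) = 4
(r3,c2) = 1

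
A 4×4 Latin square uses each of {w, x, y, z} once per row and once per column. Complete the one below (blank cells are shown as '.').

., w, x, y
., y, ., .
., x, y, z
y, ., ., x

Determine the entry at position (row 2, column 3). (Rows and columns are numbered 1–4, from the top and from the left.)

row 1 has {w,x,y}; column 1 has {y} — only z is left for (r1,c1).
row 2 has {y}; column 4 has {x,y,z} — only w is left for (r2,c4).
row 3 has {x,y,z}; column 1 has {y,z} — only w is left for (r3,c1).
row 4 has {x,y}; column 2 has {w,x,y} — only z is left for (r4,c2).
row 4 has {x,y,z}; column 3 has {x,y} — only w is left for (r4,c3).
row 2 has {w,y}; column 1 has {w,y,z} — only x is left for (r2,c1).
row 2 has {w,x,y}; column 3 has {w,x,y} — only z is left for (r2,c3).

z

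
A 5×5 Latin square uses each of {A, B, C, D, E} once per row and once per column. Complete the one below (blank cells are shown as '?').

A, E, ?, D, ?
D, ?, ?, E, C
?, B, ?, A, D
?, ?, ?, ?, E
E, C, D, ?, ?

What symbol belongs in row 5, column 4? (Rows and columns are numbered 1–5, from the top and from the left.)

(r1,c5): row 1 has {A,D,E}; column 5 has {C,D,E}, so it must be B.
(r2,c2): row 2 has {C,D,E}; column 2 has {B,C,E}, so it must be A.
(r2,c3): row 2 has {A,C,D,E}; column 3 has {D}, so it must be B.
(r3,c1): row 3 has {A,B,D}; column 1 has {A,D,E}, so it must be C.
(r3,c3): row 3 has {A,B,C,D}; column 3 has {B,D}, so it must be E.
(r4,c1): row 4 has {E}; column 1 has {A,C,D,E}, so it must be B.
(r4,c2): row 4 has {B,E}; column 2 has {A,B,C,E}, so it must be D.
(r4,c4): row 4 has {B,D,E}; column 4 has {A,D,E}, so it must be C.
(r5,c4): row 5 has {C,D,E}; column 4 has {A,C,D,E}, so it must be B.

B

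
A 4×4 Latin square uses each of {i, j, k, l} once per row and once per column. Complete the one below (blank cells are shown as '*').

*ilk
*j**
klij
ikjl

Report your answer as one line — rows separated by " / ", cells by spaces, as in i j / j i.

At row 1, column 1: row 1 has {i,k,l}; column 1 has {i,k}; that leaves j.
At row 2, column 1: row 2 has {j}; column 1 has {i,j,k}; that leaves l.
At row 2, column 3: row 2 has {j,l}; column 3 has {i,j,l}; that leaves k.
At row 2, column 4: row 2 has {j,k,l}; column 4 has {j,k,l}; that leaves i.

j i l k / l j k i / k l i j / i k j l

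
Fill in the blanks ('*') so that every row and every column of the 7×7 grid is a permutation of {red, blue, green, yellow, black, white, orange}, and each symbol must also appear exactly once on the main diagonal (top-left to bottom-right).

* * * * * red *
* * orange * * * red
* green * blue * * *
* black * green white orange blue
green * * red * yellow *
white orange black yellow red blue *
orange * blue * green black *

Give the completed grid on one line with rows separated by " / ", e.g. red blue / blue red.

black yellow green orange blue red white / blue white orange black yellow green red / yellow green red blue black white orange / red black yellow green white orange blue / green blue white red orange yellow black / white orange black yellow red blue green / orange red blue white green black yellow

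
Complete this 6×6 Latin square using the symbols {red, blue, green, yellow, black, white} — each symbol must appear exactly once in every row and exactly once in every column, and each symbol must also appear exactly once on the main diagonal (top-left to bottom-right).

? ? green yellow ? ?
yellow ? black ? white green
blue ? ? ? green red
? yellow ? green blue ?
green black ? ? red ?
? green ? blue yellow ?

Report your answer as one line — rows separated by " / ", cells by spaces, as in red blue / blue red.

white red green yellow black blue / yellow blue black red white green / blue white yellow black green red / black yellow red green blue white / green black blue white red yellow / red green white blue yellow black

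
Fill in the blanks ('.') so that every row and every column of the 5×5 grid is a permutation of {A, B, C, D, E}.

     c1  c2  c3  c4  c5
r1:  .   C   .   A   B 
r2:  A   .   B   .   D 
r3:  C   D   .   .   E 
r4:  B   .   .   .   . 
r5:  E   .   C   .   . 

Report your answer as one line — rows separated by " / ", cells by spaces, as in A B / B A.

D C E A B / A E B C D / C D A B E / B A D E C / E B C D A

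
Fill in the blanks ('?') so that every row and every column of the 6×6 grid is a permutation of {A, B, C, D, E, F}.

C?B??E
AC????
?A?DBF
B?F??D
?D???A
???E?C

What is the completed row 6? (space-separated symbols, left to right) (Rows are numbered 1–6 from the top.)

D B A E F C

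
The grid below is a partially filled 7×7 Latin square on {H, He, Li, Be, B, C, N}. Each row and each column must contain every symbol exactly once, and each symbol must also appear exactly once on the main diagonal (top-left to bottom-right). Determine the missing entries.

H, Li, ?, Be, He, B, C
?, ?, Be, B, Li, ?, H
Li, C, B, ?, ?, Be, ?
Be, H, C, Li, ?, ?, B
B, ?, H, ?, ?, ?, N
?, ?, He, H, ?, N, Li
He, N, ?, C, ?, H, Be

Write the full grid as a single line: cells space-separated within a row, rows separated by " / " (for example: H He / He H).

H Li N Be He B C / N He Be B Li C H / Li C B N H Be He / Be H C Li N He B / B Be H He C Li N / C B He H Be N Li / He N Li C B H Be

(r1,c3): row 1 has {H,He,Li,Be,B,C}; column 3 has {H,He,Be,B,C}, so it must be N.
(r2,c2): row 2 has {H,Li,Be,B}; column 2 has {H,Li,C,N}; the diagonal has {H,Li,Be,B,N}, so it must be He.
(r2,c6): row 2 has {H,He,Li,Be,B}; column 6 has {H,Be,B,N}, so it must be C.
(r3,c7): row 3 has {Li,Be,B,C}; column 7 has {H,Li,Be,B,C,N}, so it must be He.
(r4,c5): row 4 has {H,Li,Be,B,C}; column 5 has {He,Li}, so it must be N.
(r4,c6): row 4 has {H,Li,Be,B,C,N}; column 6 has {H,Be,B,C,N}, so it must be He.
(r5,c2): row 5 has {H,B,N}; column 2 has {H,He,Li,C,N}, so it must be Be.
(r5,c4): row 5 has {H,Be,B,N}; column 4 has {H,Li,Be,B,C}, so it must be He.
(r5,c5): row 5 has {H,He,Be,B,N}; column 5 has {He,Li,N}; the diagonal has {H,He,Li,Be,B,N}, so it must be C.
(r5,c6): row 5 has {H,He,Be,B,C,N}; column 6 has {H,He,Be,B,C,N}, so it must be Li.
(r6,c1): row 6 has {H,He,Li,N}; column 1 has {H,He,Li,Be,B}, so it must be C.
(r6,c2): row 6 has {H,He,Li,C,N}; column 2 has {H,He,Li,Be,C,N}, so it must be B.
(r6,c5): row 6 has {H,He,Li,B,C,N}; column 5 has {He,Li,C,N}, so it must be Be.
(r7,c3): row 7 has {H,He,Be,C,N}; column 3 has {H,He,Be,B,C,N}, so it must be Li.
(r7,c5): row 7 has {H,He,Li,Be,C,N}; column 5 has {He,Li,Be,C,N}, so it must be B.
(r2,c1): row 2 has {H,He,Li,Be,B,C}; column 1 has {H,He,Li,Be,B,C}, so it must be N.
(r3,c4): row 3 has {He,Li,Be,B,C}; column 4 has {H,He,Li,Be,B,C}, so it must be N.
(r3,c5): row 3 has {He,Li,Be,B,C,N}; column 5 has {He,Li,Be,B,C,N}, so it must be H.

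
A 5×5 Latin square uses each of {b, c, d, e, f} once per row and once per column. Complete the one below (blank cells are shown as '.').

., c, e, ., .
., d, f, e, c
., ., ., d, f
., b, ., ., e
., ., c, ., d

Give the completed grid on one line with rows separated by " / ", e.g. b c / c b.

(r1,c5) = b
(r2,c1) = b
(r3,c2) = e
(r3,c3) = b
(r4,c3) = d
(r5,c2) = f
(r5,c4) = b
(r1,c4) = f
(r3,c1) = c
(r4,c1) = f
(r4,c4) = c
(r5,c1) = e
(r1,c1) = d

d c e f b / b d f e c / c e b d f / f b d c e / e f c b d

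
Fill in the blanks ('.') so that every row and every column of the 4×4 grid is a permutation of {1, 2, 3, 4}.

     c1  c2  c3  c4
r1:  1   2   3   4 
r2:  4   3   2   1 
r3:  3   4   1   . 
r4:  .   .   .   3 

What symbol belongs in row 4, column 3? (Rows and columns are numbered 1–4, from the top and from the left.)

(r3,c4) = 2
(r4,c1) = 2
(r4,c2) = 1
(r4,c3) = 4

4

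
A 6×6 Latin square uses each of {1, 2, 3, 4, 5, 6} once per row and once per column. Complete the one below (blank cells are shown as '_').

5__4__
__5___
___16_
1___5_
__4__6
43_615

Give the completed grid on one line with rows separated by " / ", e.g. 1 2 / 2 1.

5 6 1 4 3 2 / 6 2 5 3 4 1 / 2 5 3 1 6 4 / 1 4 6 2 5 3 / 3 1 4 5 2 6 / 4 3 2 6 1 5

(r6,c3) = 2
(r3,c3) = 3
(r4,c3) = 6
(r1,c3) = 1
(r3,c1) = 2
(r3,c6) = 4
(r5,c1) = 3
(r5,c5) = 2
(r1,c5) = 3
(r1,c6) = 2
(r2,c1) = 6
(r2,c5) = 4
(r3,c2) = 5
(r4,c6) = 3
(r5,c2) = 1
(r5,c4) = 5
(r1,c2) = 6
(r2,c2) = 2
(r2,c4) = 3
(r2,c6) = 1
(r4,c2) = 4
(r4,c4) = 2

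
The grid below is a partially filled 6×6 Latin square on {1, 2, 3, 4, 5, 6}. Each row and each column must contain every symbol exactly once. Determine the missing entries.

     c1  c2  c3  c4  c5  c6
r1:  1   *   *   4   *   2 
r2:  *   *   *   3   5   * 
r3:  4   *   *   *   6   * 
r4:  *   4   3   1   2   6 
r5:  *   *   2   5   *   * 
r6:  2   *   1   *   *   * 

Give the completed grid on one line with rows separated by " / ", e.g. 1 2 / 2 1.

1 5 6 4 3 2 / 6 2 4 3 5 1 / 4 1 5 2 6 3 / 5 4 3 1 2 6 / 3 6 2 5 1 4 / 2 3 1 6 4 5

(r1,c5) = 3
(r2,c1) = 6
(r2,c3) = 4
(r2,c6) = 1
(r3,c3) = 5
(r3,c4) = 2
(r3,c6) = 3
(r4,c1) = 5
(r5,c1) = 3
(r5,c6) = 4
(r6,c4) = 6
(r6,c5) = 4
(r6,c6) = 5
(r1,c3) = 6
(r2,c2) = 2
(r3,c2) = 1
(r5,c2) = 6
(r5,c5) = 1
(r6,c2) = 3
(r1,c2) = 5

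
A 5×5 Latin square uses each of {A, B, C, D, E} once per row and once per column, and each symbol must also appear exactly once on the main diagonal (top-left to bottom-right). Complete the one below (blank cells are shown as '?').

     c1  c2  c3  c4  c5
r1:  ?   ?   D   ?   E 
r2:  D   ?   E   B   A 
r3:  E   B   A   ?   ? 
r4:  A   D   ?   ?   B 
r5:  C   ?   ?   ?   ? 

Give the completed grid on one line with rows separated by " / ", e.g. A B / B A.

B A D C E / D C E B A / E B A D C / A D C E B / C E B A D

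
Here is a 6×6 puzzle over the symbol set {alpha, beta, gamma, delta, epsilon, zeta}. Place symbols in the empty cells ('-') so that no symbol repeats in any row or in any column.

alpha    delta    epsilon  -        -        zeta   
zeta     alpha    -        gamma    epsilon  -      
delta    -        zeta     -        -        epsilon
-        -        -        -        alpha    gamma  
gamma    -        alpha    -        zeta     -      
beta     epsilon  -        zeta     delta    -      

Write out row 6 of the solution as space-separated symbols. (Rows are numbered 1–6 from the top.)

beta epsilon gamma zeta delta alpha

(r1,c4) = beta
(r1,c5) = gamma
(r3,c4) = alpha
(r3,c5) = beta
(r4,c1) = epsilon
(r4,c4) = delta
(r5,c2) = beta
(r5,c4) = epsilon
(r5,c6) = delta
(r6,c3) = gamma
(r6,c6) = alpha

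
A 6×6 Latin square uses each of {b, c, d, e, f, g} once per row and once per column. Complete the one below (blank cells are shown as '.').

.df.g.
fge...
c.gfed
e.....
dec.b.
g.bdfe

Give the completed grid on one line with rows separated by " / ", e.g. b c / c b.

b d f e g c / f g e c d b / c b g f e d / e f d b c g / d e c g b f / g c b d f e

Cell (r1,c1): row 1 has {d,f,g}; column 1 has {c,d,e,f,g} → b.
Cell (r1,c6): row 1 has {b,d,f,g}; column 6 has {d,e} → c.
Cell (r2,c6): row 2 has {e,f,g}; column 6 has {c,d,e} → b.
Cell (r3,c2): row 3 has {c,d,e,f,g}; column 2 has {d,e,g} → b.
Cell (r4,c3): row 4 has {e}; column 3 has {b,c,e,f,g} → d.
Cell (r4,c5): row 4 has {d,e}; column 5 has {b,e,f,g} → c.
Cell (r5,c4): row 5 has {b,c,d,e}; column 4 has {d,f} → g.
Cell (r5,c6): row 5 has {b,c,d,e,g}; column 6 has {b,c,d,e} → f.
Cell (r6,c2): row 6 has {b,d,e,f,g}; column 2 has {b,d,e,g} → c.
Cell (r1,c4): row 1 has {b,c,d,f,g}; column 4 has {d,f,g} → e.
Cell (r2,c4): row 2 has {b,e,f,g}; column 4 has {d,e,f,g} → c.
Cell (r2,c5): row 2 has {b,c,e,f,g}; column 5 has {b,c,e,f,g} → d.
Cell (r4,c2): row 4 has {c,d,e}; column 2 has {b,c,d,e,g} → f.
Cell (r4,c4): row 4 has {c,d,e,f}; column 4 has {c,d,e,f,g} → b.
Cell (r4,c6): row 4 has {b,c,d,e,f}; column 6 has {b,c,d,e,f} → g.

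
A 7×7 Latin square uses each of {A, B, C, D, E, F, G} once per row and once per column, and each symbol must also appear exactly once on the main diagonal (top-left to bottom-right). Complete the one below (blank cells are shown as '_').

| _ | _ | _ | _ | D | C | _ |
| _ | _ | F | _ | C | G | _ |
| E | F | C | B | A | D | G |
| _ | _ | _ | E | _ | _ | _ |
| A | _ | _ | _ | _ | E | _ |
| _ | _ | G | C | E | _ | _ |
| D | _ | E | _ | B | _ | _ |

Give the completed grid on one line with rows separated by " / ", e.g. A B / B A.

G E A F D C B / B D F A C G E / E F C B A D G / C B D E G A F / A G B D F E C / F A G C E B D / D C E G B F A

At row 2, column 1: row 2 has {C,F,G}; column 1 has {A,D,E}; that leaves B.
At row 6, column 1: row 6 has {C,E,G}; column 1 has {A,B,D,E}; that leaves F.
At row 1, column 1: row 1 has {C,D}; column 1 has {A,B,D,E,F}; the diagonal has {C,E}; that leaves G.
At row 4, column 1: row 4 has {E}; column 1 has {A,B,D,E,F,G}; that leaves C.
At row 5, column 5: row 5 has {A,E}; column 5 has {A,B,C,D,E}; the diagonal has {C,E,G}; that leaves F.
At row 7, column 7: row 7 has {B,D,E}; column 7 has {G}; the diagonal has {C,E,F,G}; that leaves A.
At row 2, column 2: row 2 has {B,C,F,G}; column 2 has {F}; the diagonal has {A,C,E,F,G}; that leaves D.
At row 2, column 4: row 2 has {B,C,D,F,G}; column 4 has {B,C,E}; that leaves A.
At row 2, column 7: row 2 has {A,B,C,D,F,G}; column 7 has {A,G}; that leaves E.
At row 4, column 5: row 4 has {C,E}; column 5 has {A,B,C,D,E,F}; that leaves G.
At row 6, column 6: row 6 has {C,E,F,G}; column 6 has {C,D,E,G}; the diagonal has {A,C,D,E,F,G}; that leaves B.
At row 6, column 7: row 6 has {B,C,E,F,G}; column 7 has {A,E,G}; that leaves D.
At row 7, column 6: row 7 has {A,B,D,E}; column 6 has {B,C,D,E,G}; that leaves F.
At row 1, column 4: row 1 has {C,D,G}; column 4 has {A,B,C,E}; that leaves F.
At row 1, column 7: row 1 has {C,D,F,G}; column 7 has {A,D,E,G}; that leaves B.
At row 4, column 6: row 4 has {C,E,G}; column 6 has {B,C,D,E,F,G}; that leaves A.
At row 4, column 7: row 4 has {A,C,E,G}; column 7 has {A,B,D,E,G}; that leaves F.
At row 5, column 7: row 5 has {A,E,F}; column 7 has {A,B,D,E,F,G}; that leaves C.
At row 6, column 2: row 6 has {B,C,D,E,F,G}; column 2 has {D,F}; that leaves A.
At row 7, column 4: row 7 has {A,B,D,E,F}; column 4 has {A,B,C,E,F}; that leaves G.
At row 1, column 2: row 1 has {B,C,D,F,G}; column 2 has {A,D,F}; that leaves E.
At row 1, column 3: row 1 has {B,C,D,E,F,G}; column 3 has {C,E,F,G}; that leaves A.
At row 4, column 2: row 4 has {A,C,E,F,G}; column 2 has {A,D,E,F}; that leaves B.
At row 4, column 3: row 4 has {A,B,C,E,F,G}; column 3 has {A,C,E,F,G}; that leaves D.
At row 5, column 2: row 5 has {A,C,E,F}; column 2 has {A,B,D,E,F}; that leaves G.
At row 5, column 3: row 5 has {A,C,E,F,G}; column 3 has {A,C,D,E,F,G}; that leaves B.
At row 5, column 4: row 5 has {A,B,C,E,F,G}; column 4 has {A,B,C,E,F,G}; that leaves D.
At row 7, column 2: row 7 has {A,B,D,E,F,G}; column 2 has {A,B,D,E,F,G}; that leaves C.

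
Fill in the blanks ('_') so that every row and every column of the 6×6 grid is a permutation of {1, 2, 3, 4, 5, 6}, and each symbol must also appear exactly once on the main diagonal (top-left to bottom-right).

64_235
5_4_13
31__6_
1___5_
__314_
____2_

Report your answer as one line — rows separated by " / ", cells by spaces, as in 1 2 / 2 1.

6 4 1 2 3 5 / 5 2 4 6 1 3 / 3 1 5 4 6 2 / 1 6 2 3 5 4 / 2 5 3 1 4 6 / 4 3 6 5 2 1

At row 1, column 3: row 1 has {2,3,4,5,6}; column 3 has {3,4}; that leaves 1.
At row 2, column 2: row 2 has {1,3,4,5}; column 2 has {1,4}; the diagonal has {4,6}; that leaves 2.
At row 2, column 4: row 2 has {1,2,3,4,5}; column 4 has {1,2}; that leaves 6.
At row 3, column 3: row 3 has {1,3,6}; column 3 has {1,3,4}; the diagonal has {2,4,6}; that leaves 5.
At row 3, column 4: row 3 has {1,3,5,6}; column 4 has {1,2,6}; that leaves 4.
At row 3, column 6: row 3 has {1,3,4,5,6}; column 6 has {3,5}; that leaves 2.
At row 4, column 4: row 4 has {1,5}; column 4 has {1,2,4,6}; the diagonal has {2,4,5,6}; that leaves 3.
At row 5, column 1: row 5 has {1,3,4}; column 1 has {1,3,5,6}; that leaves 2.
At row 5, column 6: row 5 has {1,2,3,4}; column 6 has {2,3,5}; that leaves 6.
At row 6, column 1: row 6 has {2}; column 1 has {1,2,3,5,6}; that leaves 4.
At row 6, column 3: row 6 has {2,4}; column 3 has {1,3,4,5}; that leaves 6.
At row 6, column 4: row 6 has {2,4,6}; column 4 has {1,2,3,4,6}; that leaves 5.
At row 6, column 6: row 6 has {2,4,5,6}; column 6 has {2,3,5,6}; the diagonal has {2,3,4,5,6}; that leaves 1.
At row 4, column 2: row 4 has {1,3,5}; column 2 has {1,2,4}; that leaves 6.
At row 4, column 3: row 4 has {1,3,5,6}; column 3 has {1,3,4,5,6}; that leaves 2.
At row 4, column 6: row 4 has {1,2,3,5,6}; column 6 has {1,2,3,5,6}; that leaves 4.
At row 5, column 2: row 5 has {1,2,3,4,6}; column 2 has {1,2,4,6}; that leaves 5.
At row 6, column 2: row 6 has {1,2,4,5,6}; column 2 has {1,2,4,5,6}; that leaves 3.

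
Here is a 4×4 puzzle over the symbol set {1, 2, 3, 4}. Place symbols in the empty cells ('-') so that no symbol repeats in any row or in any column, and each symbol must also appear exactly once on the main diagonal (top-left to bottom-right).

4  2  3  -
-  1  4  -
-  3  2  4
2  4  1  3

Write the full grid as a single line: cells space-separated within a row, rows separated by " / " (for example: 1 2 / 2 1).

4 2 3 1 / 3 1 4 2 / 1 3 2 4 / 2 4 1 3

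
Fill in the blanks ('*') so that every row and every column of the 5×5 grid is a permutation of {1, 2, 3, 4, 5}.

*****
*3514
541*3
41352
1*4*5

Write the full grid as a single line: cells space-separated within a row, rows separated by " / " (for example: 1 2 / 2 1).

(r1,c3) = 2
(r1,c5) = 1
(r2,c1) = 2
(r3,c4) = 2
(r5,c2) = 2
(r5,c4) = 3
(r1,c1) = 3
(r1,c2) = 5
(r1,c4) = 4

3 5 2 4 1 / 2 3 5 1 4 / 5 4 1 2 3 / 4 1 3 5 2 / 1 2 4 3 5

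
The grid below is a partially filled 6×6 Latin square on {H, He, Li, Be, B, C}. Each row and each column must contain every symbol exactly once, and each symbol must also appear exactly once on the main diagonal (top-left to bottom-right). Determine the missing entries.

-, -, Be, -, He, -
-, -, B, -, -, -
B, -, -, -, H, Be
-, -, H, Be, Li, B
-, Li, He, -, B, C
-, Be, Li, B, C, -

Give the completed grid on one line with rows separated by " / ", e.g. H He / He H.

Li B Be C He H / C H B He Be Li / B He C Li H Be / He C H Be Li B / Be Li He H B C / H Be Li B C He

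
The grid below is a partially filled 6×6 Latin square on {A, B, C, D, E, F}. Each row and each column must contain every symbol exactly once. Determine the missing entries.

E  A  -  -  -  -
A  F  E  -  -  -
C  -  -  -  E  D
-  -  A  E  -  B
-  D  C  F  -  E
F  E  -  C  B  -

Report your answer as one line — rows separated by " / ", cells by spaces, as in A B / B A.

E A B D C F / A F E B D C / C B F A E D / D C A E F B / B D C F A E / F E D C B A

Cell (r2,c6): row 2 has {A,E,F}; column 6 has {B,D,E} → C.
Cell (r3,c2): row 3 has {C,D,E}; column 2 has {A,D,E,F} → B.
Cell (r3,c3): row 3 has {B,C,D,E}; column 3 has {A,C,E} → F.
Cell (r3,c4): row 3 has {B,C,D,E,F}; column 4 has {C,E,F} → A.
Cell (r4,c1): row 4 has {A,B,E}; column 1 has {A,C,E,F} → D.
Cell (r4,c2): row 4 has {A,B,D,E}; column 2 has {A,B,D,E,F} → C.
Cell (r4,c5): row 4 has {A,B,C,D,E}; column 5 has {B,E} → F.
Cell (r5,c1): row 5 has {C,D,E,F}; column 1 has {A,C,D,E,F} → B.
Cell (r5,c5): row 5 has {B,C,D,E,F}; column 5 has {B,E,F} → A.
Cell (r6,c3): row 6 has {B,C,E,F}; column 3 has {A,C,E,F} → D.
Cell (r6,c6): row 6 has {B,C,D,E,F}; column 6 has {B,C,D,E} → A.
Cell (r1,c3): row 1 has {A,E}; column 3 has {A,C,D,E,F} → B.
Cell (r1,c4): row 1 has {A,B,E}; column 4 has {A,C,E,F} → D.
Cell (r1,c5): row 1 has {A,B,D,E}; column 5 has {A,B,E,F} → C.
Cell (r1,c6): row 1 has {A,B,C,D,E}; column 6 has {A,B,C,D,E} → F.
Cell (r2,c4): row 2 has {A,C,E,F}; column 4 has {A,C,D,E,F} → B.
Cell (r2,c5): row 2 has {A,B,C,E,F}; column 5 has {A,B,C,E,F} → D.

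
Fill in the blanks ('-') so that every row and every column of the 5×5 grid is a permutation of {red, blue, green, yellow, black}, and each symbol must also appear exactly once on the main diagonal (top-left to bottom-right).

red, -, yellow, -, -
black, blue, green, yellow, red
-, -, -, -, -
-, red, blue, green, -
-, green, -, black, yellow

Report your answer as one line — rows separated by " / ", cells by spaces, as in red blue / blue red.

(r1,c2) = black
(r1,c4) = blue
(r1,c5) = green
(r3,c2) = yellow
(r3,c3) = black
(r3,c4) = red
(r3,c5) = blue
(r4,c1) = yellow
(r4,c5) = black
(r5,c1) = blue
(r5,c3) = red
(r3,c1) = green

red black yellow blue green / black blue green yellow red / green yellow black red blue / yellow red blue green black / blue green red black yellow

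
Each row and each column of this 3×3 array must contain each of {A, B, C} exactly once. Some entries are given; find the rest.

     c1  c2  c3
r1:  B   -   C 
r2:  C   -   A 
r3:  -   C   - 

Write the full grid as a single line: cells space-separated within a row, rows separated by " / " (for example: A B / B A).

B A C / C B A / A C B

(r1,c2) = A
(r2,c2) = B
(r3,c1) = A
(r3,c3) = B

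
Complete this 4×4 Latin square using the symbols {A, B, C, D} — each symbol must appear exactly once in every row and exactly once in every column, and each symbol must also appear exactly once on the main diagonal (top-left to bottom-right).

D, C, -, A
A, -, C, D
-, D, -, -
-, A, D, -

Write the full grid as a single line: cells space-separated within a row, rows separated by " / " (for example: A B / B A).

D C B A / A B C D / C D A B / B A D C

row 1 has {A,C,D}; column 3 has {C,D} — only B is left for (r1,c3).
row 2 has {A,C,D}; column 2 has {A,C,D}; the diagonal has {D} — only B is left for (r2,c2).
row 3 has {D}; column 3 has {B,C,D}; the diagonal has {B,D} — only A is left for (r3,c3).
row 4 has {A,D}; column 4 has {A,D}; the diagonal has {A,B,D} — only C is left for (r4,c4).
row 3 has {A,D}; column 4 has {A,C,D} — only B is left for (r3,c4).
row 4 has {A,C,D}; column 1 has {A,D} — only B is left for (r4,c1).
row 3 has {A,B,D}; column 1 has {A,B,D} — only C is left for (r3,c1).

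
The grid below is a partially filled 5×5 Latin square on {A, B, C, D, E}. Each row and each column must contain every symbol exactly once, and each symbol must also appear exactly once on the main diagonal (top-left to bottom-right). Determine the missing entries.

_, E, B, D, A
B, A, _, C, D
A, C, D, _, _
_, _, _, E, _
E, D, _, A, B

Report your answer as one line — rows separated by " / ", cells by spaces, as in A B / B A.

C E B D A / B A E C D / A C D B E / D B A E C / E D C A B

(r1,c1): row 1 has {A,B,D,E}; column 1 has {A,B,E}; the diagonal has {A,B,D,E}, so it must be C.
(r2,c3): row 2 has {A,B,C,D}; column 3 has {B,D}, so it must be E.
(r3,c4): row 3 has {A,C,D}; column 4 has {A,C,D,E}, so it must be B.
(r3,c5): row 3 has {A,B,C,D}; column 5 has {A,B,D}, so it must be E.
(r4,c1): row 4 has {E}; column 1 has {A,B,C,E}, so it must be D.
(r4,c2): row 4 has {D,E}; column 2 has {A,C,D,E}, so it must be B.
(r4,c5): row 4 has {B,D,E}; column 5 has {A,B,D,E}, so it must be C.
(r5,c3): row 5 has {A,B,D,E}; column 3 has {B,D,E}, so it must be C.
(r4,c3): row 4 has {B,C,D,E}; column 3 has {B,C,D,E}, so it must be A.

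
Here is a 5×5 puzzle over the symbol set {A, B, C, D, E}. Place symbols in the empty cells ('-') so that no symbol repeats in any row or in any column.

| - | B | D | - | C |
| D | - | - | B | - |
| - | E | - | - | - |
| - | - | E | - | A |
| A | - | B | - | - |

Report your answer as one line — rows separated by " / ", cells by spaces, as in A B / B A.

E B D A C / D A C B E / C E A D B / B D E C A / A C B E D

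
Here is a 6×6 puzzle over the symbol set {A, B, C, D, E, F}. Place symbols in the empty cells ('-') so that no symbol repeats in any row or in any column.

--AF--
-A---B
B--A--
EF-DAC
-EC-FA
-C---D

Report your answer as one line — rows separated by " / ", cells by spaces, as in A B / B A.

C B A F D E / F A D C E B / B D E A C F / E F B D A C / D E C B F A / A C F E B D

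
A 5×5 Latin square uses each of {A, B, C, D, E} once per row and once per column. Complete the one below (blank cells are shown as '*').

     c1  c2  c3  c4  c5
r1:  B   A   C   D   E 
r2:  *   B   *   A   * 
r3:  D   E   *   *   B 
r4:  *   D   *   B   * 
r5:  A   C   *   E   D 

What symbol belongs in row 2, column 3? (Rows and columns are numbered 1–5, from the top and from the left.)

D

row 2 has {A,B}; column 5 has {B,D,E} — only C is left for (r2,c5).
row 3 has {B,D,E}; column 3 has {C} — only A is left for (r3,c3).
row 3 has {A,B,D,E}; column 4 has {A,B,D,E} — only C is left for (r3,c4).
row 4 has {B,D}; column 3 has {A,C} — only E is left for (r4,c3).
row 4 has {B,D,E}; column 5 has {B,C,D,E} — only A is left for (r4,c5).
row 5 has {A,C,D,E}; column 3 has {A,C,E} — only B is left for (r5,c3).
row 2 has {A,B,C}; column 1 has {A,B,D} — only E is left for (r2,c1).
row 2 has {A,B,C,E}; column 3 has {A,B,C,E} — only D is left for (r2,c3).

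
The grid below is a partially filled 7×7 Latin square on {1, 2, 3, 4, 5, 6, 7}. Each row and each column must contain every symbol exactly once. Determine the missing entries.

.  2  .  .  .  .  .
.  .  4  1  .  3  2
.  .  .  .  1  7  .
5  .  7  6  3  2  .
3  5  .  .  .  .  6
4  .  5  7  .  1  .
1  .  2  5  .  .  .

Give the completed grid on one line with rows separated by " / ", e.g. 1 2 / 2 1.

7 2 3 4 6 5 1 / 6 7 4 1 5 3 2 / 2 4 6 3 1 7 5 / 5 1 7 6 3 2 4 / 3 5 1 2 7 4 6 / 4 6 5 7 2 1 3 / 1 3 2 5 4 6 7

At row 5, column 3: row 5 has {3,5,6}; column 3 has {2,4,5,7}; that leaves 1.
At row 5, column 6: row 5 has {1,3,5,6}; column 6 has {1,2,3,7}; that leaves 4.
At row 6, column 7: row 6 has {1,4,5,7}; column 7 has {2,6}; that leaves 3.
At row 7, column 6: row 7 has {1,2,5}; column 6 has {1,2,3,4,7}; that leaves 6.
At row 1, column 6: row 1 has {2}; column 6 has {1,2,3,4,6,7}; that leaves 5.
At row 5, column 4: row 5 has {1,3,4,5,6}; column 4 has {1,5,6,7}; that leaves 2.
At row 5, column 5: row 5 has {1,2,3,4,5,6}; column 5 has {1,3}; that leaves 7.
At row 6, column 2: row 6 has {1,3,4,5,7}; column 2 has {2,5}; that leaves 6.
At row 6, column 5: row 6 has {1,3,4,5,6,7}; column 5 has {1,3,7}; that leaves 2.
At row 7, column 5: row 7 has {1,2,5,6}; column 5 has {1,2,3,7}; that leaves 4.
At row 7, column 7: row 7 has {1,2,4,5,6}; column 7 has {2,3,6}; that leaves 7.
At row 1, column 5: row 1 has {2,5}; column 5 has {1,2,3,4,7}; that leaves 6.
At row 2, column 2: row 2 has {1,2,3,4}; column 2 has {2,5,6}; that leaves 7.
At row 2, column 5: row 2 has {1,2,3,4,7}; column 5 has {1,2,3,4,6,7}; that leaves 5.
At row 7, column 2: row 7 has {1,2,4,5,6,7}; column 2 has {2,5,6,7}; that leaves 3.
At row 1, column 1: row 1 has {2,5,6}; column 1 has {1,3,4,5}; that leaves 7.
At row 1, column 3: row 1 has {2,5,6,7}; column 3 has {1,2,4,5,7}; that leaves 3.
At row 1, column 4: row 1 has {2,3,5,6,7}; column 4 has {1,2,5,6,7}; that leaves 4.
At row 1, column 7: row 1 has {2,3,4,5,6,7}; column 7 has {2,3,6,7}; that leaves 1.
At row 2, column 1: row 2 has {1,2,3,4,5,7}; column 1 has {1,3,4,5,7}; that leaves 6.
At row 3, column 1: row 3 has {1,7}; column 1 has {1,3,4,5,6,7}; that leaves 2.
At row 3, column 2: row 3 has {1,2,7}; column 2 has {2,3,5,6,7}; that leaves 4.
At row 3, column 3: row 3 has {1,2,4,7}; column 3 has {1,2,3,4,5,7}; that leaves 6.
At row 3, column 4: row 3 has {1,2,4,6,7}; column 4 has {1,2,4,5,6,7}; that leaves 3.
At row 3, column 7: row 3 has {1,2,3,4,6,7}; column 7 has {1,2,3,6,7}; that leaves 5.
At row 4, column 2: row 4 has {2,3,5,6,7}; column 2 has {2,3,4,5,6,7}; that leaves 1.
At row 4, column 7: row 4 has {1,2,3,5,6,7}; column 7 has {1,2,3,5,6,7}; that leaves 4.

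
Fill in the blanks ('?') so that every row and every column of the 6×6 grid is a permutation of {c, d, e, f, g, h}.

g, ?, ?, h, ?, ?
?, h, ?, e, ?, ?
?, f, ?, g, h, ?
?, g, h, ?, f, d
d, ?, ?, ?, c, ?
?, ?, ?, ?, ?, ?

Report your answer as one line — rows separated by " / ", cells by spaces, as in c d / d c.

g d f h e c / f h c e d g / c f d g h e / e g h c f d / d e g f c h / h c e d g f

row 4 has {d,f,g,h}; column 4 has {e,g,h} — only c is left for (r4,c4).
row 5 has {c,d}; column 2 has {f,g,h} — only e is left for (r5,c2).
row 5 has {c,d,e}; column 4 has {c,e,g,h} — only f is left for (r5,c4).
row 6 is empty so far; column 4 has {c,e,f,g,h} — only d is left for (r6,c4).
row 4 has {c,d,f,g,h}; column 1 has {d,g} — only e is left for (r4,c1).
row 5 has {c,d,e,f}; column 3 has {h} — only g is left for (r5,c3).
row 5 has {c,d,e,f,g}; column 6 has {d} — only h is left for (r5,c6).
row 6 has {d}; column 2 has {e,f,g,h} — only c is left for (r6,c2).
row 1 has {g,h}; column 2 has {c,e,f,g,h} — only d is left for (r1,c2).
row 1 has {d,g,h}; column 5 has {c,f,h} — only e is left for (r1,c5).
row 3 has {f,g,h}; column 1 has {d,e,g} — only c is left for (r3,c1).
row 3 has {c,f,g,h}; column 6 has {d,h} — only e is left for (r3,c6).
row 6 has {c,d}; column 5 has {c,e,f,h} — only g is left for (r6,c5).
row 6 has {c,d,g}; column 6 has {d,e,h} — only f is left for (r6,c6).
row 1 has {d,e,g,h}; column 6 has {d,e,f,h} — only c is left for (r1,c6).
row 2 has {e,h}; column 1 has {c,d,e,g} — only f is left for (r2,c1).
row 2 has {e,f,h}; column 5 has {c,e,f,g,h} — only d is left for (r2,c5).
row 2 has {d,e,f,h}; column 6 has {c,d,e,f,h} — only g is left for (r2,c6).
row 3 has {c,e,f,g,h}; column 3 has {g,h} — only d is left for (r3,c3).
row 6 has {c,d,f,g}; column 1 has {c,d,e,f,g} — only h is left for (r6,c1).
row 6 has {c,d,f,g,h}; column 3 has {d,g,h} — only e is left for (r6,c3).
row 1 has {c,d,e,g,h}; column 3 has {d,e,g,h} — only f is left for (r1,c3).
row 2 has {d,e,f,g,h}; column 3 has {d,e,f,g,h} — only c is left for (r2,c3).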